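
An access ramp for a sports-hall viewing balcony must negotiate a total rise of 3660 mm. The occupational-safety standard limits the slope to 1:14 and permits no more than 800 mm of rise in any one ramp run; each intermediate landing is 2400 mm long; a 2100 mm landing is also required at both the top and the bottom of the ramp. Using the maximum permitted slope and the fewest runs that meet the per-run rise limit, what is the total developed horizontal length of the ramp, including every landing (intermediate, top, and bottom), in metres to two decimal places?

65.04 m

At most 800 each: 3660/800 = 4.58, giving 5 ramp runs. That means 4 intermediate landings.
Horizontal run for 3660 mm of rise at 1:14 is 3660 × 14 = 51240 mm.
Intermediate landings: 4 × 2400 = 9600 mm.
Top and bottom landings: 2 × 2100 = 4200 mm.
Total = 51240 + 9600 + 4200 = 65040 mm.
= 65.04 m.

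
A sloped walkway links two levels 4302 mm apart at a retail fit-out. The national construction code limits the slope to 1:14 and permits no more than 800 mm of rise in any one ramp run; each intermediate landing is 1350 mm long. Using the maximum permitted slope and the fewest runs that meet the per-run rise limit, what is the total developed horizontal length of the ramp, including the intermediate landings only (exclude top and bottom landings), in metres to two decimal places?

4302 / 800 = 5.38, so 6 ramp runs are needed. That means 5 intermediate landings.
Ramp run (horizontal) at 1:14: 4302 × 14 = 60228 mm.
Intermediate landings: 5 × 1350 = 6750 mm.
Developed length = 60228 + 6750 = 66978 mm.
= 66.98 m.

66.98 m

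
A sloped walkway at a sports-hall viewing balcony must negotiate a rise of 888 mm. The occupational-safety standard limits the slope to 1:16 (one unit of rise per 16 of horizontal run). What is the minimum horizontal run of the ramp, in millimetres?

At 1:16 the run is 16 × 888 = 14208 mm.

14208 mm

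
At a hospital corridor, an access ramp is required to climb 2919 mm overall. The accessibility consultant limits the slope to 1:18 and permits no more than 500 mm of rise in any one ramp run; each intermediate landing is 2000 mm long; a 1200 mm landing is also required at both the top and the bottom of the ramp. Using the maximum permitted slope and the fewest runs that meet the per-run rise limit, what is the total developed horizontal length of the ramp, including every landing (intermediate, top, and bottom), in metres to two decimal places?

⌈2919/500⌉ = 6 ramp runs. That means 5 intermediate landings.
Ramp run (horizontal) at 1:18: 2919 × 18 = 52542 mm.
5 intermediate landings contribute 5 × 2000 = 10000 mm.
Top and bottom landings: 2 × 1200 = 2400 mm.
Total = 52542 + 10000 + 2400 = 64942 mm.
= 64.94 m.

64.94 m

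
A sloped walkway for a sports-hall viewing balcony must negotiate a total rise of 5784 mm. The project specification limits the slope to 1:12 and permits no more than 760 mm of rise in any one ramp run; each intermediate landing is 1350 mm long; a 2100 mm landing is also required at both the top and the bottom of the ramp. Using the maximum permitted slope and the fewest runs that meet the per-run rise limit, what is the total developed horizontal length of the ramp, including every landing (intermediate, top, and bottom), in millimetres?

83058 mm

5784 / 760 = 7.61, so 8 ramp runs are needed. That means 7 intermediate landings.
Ramp run (horizontal) at 1:12: 5784 × 12 = 69408 mm.
7 intermediate landings contribute 7 × 1350 = 9450 mm.
Top and bottom landings: 2 × 2100 = 4200 mm.
Total = 69408 + 9450 + 4200 = 83058 mm.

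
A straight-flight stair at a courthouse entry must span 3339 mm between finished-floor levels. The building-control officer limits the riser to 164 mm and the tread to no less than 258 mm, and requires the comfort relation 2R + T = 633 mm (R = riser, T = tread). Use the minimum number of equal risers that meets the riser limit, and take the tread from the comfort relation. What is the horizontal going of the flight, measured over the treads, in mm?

6300 mm

At most 164 each: 3339/164 = 20.36, giving 21 risers.
Riser R = 3339 / 21 = 159 mm, within the 164 mm limit.
Tread T = 633 − 2 × 159 = 315 mm (≥ 258 mm).
Going = (21 − 1) × 315 = 6300 mm.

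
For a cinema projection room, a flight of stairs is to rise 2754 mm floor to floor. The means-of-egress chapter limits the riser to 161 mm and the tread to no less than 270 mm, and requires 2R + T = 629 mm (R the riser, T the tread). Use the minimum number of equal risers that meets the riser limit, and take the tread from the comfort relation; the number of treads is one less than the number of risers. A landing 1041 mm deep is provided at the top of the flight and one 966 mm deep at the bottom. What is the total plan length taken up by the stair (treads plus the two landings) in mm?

7498 mm

2754 / 161 = 17.106 → round up to 18 risers.
R = 2754 ÷ 18 = 153 mm.
Tread T = 629 − 2 × 153 = 323 mm (≥ 270 mm).
Treads = 18 − 1 = 17; going = 17 × 323 = 5491 mm.
Add landings: 5491 + 1041 + 966 = 7498 mm.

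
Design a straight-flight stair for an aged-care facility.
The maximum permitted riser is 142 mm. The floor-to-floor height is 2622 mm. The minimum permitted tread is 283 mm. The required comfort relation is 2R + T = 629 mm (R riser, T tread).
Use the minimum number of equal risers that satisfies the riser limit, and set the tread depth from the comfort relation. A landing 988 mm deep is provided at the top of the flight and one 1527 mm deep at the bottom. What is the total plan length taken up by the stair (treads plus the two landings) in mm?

⌈2622/142⌉ = 19 risers.
Riser R = 2622 / 19 = 138 mm, within the 142 mm limit.
From 2R + T = 629: T = 629 − 276 = 353 mm.
19 risers give 18 treads; going = 18 × 353 = 6354 mm.
Enclosure = 6354 + 988 + 1527 = 8869 mm.

8869 mm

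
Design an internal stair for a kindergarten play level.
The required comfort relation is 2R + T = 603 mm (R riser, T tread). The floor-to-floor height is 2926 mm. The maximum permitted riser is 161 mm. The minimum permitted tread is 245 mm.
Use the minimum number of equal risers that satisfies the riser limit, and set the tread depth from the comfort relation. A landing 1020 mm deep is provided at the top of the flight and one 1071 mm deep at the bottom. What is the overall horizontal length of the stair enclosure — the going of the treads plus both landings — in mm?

2926 / 161 = 18.174 → round up to 19 risers.
Each riser is 2926/19 = 154 mm (≤ 161 mm).
T = 603 − 2·154 = 295 mm, which satisfies the 245 mm minimum.
Going = (19 − 1) × 295 = 5310 mm.
Add landings: 5310 + 1020 + 1071 = 7401 mm.

7401 mm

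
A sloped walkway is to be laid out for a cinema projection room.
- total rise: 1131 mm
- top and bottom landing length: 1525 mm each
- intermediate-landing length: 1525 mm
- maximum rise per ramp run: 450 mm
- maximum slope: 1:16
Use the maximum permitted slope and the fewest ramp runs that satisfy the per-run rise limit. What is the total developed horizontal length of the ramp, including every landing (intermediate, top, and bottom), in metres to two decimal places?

1131 / 450 = 2.513 → round up to 3 ramp runs. That means 2 intermediate landings.
Ramp run (horizontal) at 1:16: 1131 × 16 = 18096 mm.
Intermediate landings: 2 × 1525 = 3050 mm.
Top and bottom landings: 2 × 1525 = 3050 mm.
Total = 18096 + 3050 + 3050 = 24196 mm.
= 24.20 m.

24.20 m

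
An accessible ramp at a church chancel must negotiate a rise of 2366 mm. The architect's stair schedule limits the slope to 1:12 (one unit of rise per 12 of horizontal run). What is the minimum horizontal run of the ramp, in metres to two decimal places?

28.39 m

Run = rise × 12 = 2366 × 12 = 28392 mm.
28392 mm = 28.39 m.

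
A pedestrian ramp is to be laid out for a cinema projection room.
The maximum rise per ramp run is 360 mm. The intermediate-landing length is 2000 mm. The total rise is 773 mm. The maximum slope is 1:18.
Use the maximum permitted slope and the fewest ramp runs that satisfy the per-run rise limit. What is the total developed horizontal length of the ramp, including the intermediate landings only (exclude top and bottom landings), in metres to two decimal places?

⌈773/360⌉ = 3 ramp runs. That means 2 intermediate landings.
Horizontal run for 773 mm of rise at 1:18 is 773 × 18 = 13914 mm.
2 intermediate landings contribute 2 × 2000 = 4000 mm.
Developed length = 13914 + 4000 = 17914 mm.
= 17.91 m.

17.91 m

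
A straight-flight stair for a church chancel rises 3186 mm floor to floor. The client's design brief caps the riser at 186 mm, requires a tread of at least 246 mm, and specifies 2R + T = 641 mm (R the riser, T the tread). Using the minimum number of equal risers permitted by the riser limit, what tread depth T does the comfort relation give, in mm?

287 mm

3186 / 186 = 17.13, so 18 risers are needed.
Riser R = 3186 / 18 = 177 mm, within the 186 mm limit.
T = 641 − 2·177 = 287 mm, which satisfies the 246 mm minimum.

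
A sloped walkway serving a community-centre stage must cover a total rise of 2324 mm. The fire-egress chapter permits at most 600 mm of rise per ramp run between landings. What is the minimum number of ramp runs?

4 runs

⌈2324/600⌉ = 4 ramp runs.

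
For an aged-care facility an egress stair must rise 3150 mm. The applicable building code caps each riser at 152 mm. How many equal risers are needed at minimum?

21 risers

3150 / 152 = 20.72, so 21 risers are needed.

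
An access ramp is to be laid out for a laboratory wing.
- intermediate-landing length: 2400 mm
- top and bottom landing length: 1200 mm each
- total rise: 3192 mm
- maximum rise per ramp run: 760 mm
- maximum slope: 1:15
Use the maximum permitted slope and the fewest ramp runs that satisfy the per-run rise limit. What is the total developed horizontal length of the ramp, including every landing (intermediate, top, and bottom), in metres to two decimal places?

59.88 m

3192 / 760 = 4.200 → round up to 5 ramp runs. That means 4 intermediate landings.
Horizontal run for 3192 mm of rise at 1:15 is 3192 × 15 = 47880 mm.
4 intermediate landings contribute 4 × 2400 = 9600 mm.
Top and bottom landings: 2 × 1200 = 2400 mm.
Total = 47880 + 9600 + 2400 = 59880 mm.
= 59.88 m.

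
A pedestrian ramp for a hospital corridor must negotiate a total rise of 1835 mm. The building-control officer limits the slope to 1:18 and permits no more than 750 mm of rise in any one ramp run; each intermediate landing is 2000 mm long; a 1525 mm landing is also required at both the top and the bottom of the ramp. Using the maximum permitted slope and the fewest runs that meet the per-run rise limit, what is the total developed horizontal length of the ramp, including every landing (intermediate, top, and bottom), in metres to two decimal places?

1835 / 750 = 2.447 → round up to 3 ramp runs. That means 2 intermediate landings.
Ramp run (horizontal) at 1:18: 1835 × 18 = 33030 mm.
2 intermediate landings contribute 2 × 2000 = 4000 mm.
Top and bottom landings: 2 × 1525 = 3050 mm.
Total = 33030 + 4000 + 3050 = 40080 mm.
= 40.08 m.

40.08 m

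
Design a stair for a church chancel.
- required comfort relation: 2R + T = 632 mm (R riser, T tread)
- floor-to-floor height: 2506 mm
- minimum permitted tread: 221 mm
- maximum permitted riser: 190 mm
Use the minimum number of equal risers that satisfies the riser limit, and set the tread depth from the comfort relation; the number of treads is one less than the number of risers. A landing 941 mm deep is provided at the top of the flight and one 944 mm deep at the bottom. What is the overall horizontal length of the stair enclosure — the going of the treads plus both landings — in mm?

2506 / 190 = 13.19, so 14 risers are needed.
Each riser is 2506/14 = 179 mm (≤ 190 mm).
T = 632 − 2·179 = 274 mm, which satisfies the 221 mm minimum.
Going = (14 − 1) × 274 = 3562 mm.
Add landings: 3562 + 941 + 944 = 5447 mm.

5447 mm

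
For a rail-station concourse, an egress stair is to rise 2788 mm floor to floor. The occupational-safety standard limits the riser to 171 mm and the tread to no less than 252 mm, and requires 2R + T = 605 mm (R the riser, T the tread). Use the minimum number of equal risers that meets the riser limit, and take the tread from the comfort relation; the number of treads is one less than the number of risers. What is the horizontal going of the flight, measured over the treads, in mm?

⌈2788/171⌉ = 17 risers.
R = 2788 ÷ 17 = 164 mm.
Tread T = 605 − 2 × 164 = 277 mm (≥ 252 mm).
Going = (17 − 1) × 277 = 4432 mm.

4432 mm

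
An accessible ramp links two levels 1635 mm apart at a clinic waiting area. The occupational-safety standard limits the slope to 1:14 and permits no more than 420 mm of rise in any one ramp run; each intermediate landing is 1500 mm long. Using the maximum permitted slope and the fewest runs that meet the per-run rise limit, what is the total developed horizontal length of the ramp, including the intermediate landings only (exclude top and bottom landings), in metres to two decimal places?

⌈1635/420⌉ = 4 ramp runs. That means 3 intermediate landings.
Horizontal run for 1635 mm of rise at 1:14 is 1635 × 14 = 22890 mm.
Intermediate landings: 3 × 1500 = 4500 mm.
Total developed length = 22890 + 4500 = 27390 mm.
= 27.39 m.

27.39 m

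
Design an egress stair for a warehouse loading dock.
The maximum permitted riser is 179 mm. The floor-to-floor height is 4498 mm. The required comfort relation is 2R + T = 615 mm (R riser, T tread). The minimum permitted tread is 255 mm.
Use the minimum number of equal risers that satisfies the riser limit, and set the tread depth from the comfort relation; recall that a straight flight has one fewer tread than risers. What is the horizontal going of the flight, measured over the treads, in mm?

6725 mm

4498 / 179 = 25.128 → round up to 26 risers.
Riser R = 4498 / 26 = 173 mm, within the 179 mm limit.
Tread T = 615 − 2 × 173 = 269 mm (≥ 255 mm).
26 risers give 25 treads; going = 25 × 269 = 6725 mm.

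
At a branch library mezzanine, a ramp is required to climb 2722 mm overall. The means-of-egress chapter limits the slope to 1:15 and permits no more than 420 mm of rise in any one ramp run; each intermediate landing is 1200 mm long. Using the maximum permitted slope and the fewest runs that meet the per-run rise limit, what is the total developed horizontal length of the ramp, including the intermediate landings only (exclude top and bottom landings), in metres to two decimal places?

⌈2722/420⌉ = 7 ramp runs. That means 6 intermediate landings.
Ramp run (horizontal) at 1:15: 2722 × 15 = 40830 mm.
Intermediate landings: 6 × 1200 = 7200 mm.
Total developed length = 40830 + 7200 = 48030 mm.
= 48.03 m.

48.03 m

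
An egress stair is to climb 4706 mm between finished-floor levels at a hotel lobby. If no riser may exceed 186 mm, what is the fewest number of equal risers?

4706 / 186 = 25.30, so 26 risers are needed.

26 risers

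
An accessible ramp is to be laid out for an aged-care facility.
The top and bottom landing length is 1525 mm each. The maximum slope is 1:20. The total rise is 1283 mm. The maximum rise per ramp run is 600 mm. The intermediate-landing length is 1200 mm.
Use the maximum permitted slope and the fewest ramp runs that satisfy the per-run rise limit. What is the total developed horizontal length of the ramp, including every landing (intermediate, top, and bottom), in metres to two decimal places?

1283 / 600 = 2.138 → round up to 3 ramp runs. That means 2 intermediate landings.
Ramp run (horizontal) at 1:20: 1283 × 20 = 25660 mm.
Intermediate landings: 2 × 1200 = 2400 mm.
Top and bottom landings: 2 × 1525 = 3050 mm.
Total = 25660 + 2400 + 3050 = 31110 mm.
= 31.11 m.

31.11 m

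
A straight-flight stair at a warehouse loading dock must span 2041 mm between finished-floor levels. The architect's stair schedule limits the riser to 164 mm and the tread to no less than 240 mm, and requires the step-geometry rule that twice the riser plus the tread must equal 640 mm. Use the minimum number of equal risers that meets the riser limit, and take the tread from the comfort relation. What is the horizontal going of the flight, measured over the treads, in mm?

2041 / 164 = 12.445 → round up to 13 risers.
Each riser is 2041/13 = 157 mm (≤ 164 mm).
T = 640 − 2·157 = 326 mm, which satisfies the 240 mm minimum.
Going = (13 − 1) × 326 = 3912 mm.

3912 mm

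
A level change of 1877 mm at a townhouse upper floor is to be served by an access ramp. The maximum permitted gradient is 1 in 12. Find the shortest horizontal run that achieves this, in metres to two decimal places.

22.52 m

At 1:12 the run is 12 × 1877 = 22524 mm.
22524 mm = 22.52 m.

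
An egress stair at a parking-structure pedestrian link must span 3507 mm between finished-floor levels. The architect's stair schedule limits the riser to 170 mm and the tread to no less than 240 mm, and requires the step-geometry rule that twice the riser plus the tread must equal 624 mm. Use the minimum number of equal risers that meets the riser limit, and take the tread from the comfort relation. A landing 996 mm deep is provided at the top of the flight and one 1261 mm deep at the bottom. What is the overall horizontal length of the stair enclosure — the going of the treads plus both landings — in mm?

8057 mm

3507 / 170 = 20.629 → round up to 21 risers.
Riser R = 3507 / 21 = 167 mm, within the 170 mm limit.
Tread T = 624 − 2 × 167 = 290 mm (≥ 240 mm).
21 risers give 20 treads; going = 20 × 290 = 5800 mm.
Add landings: 5800 + 996 + 1261 = 8057 mm.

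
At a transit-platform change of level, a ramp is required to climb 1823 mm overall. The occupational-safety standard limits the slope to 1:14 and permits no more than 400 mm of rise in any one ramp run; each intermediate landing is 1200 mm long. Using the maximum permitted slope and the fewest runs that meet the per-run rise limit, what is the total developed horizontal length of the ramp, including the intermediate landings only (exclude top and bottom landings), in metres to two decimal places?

At most 400 each: 1823/400 = 4.56, giving 5 ramp runs. That means 4 intermediate landings.
Ramp run (horizontal) at 1:14: 1823 × 14 = 25522 mm.
4 intermediate landings contribute 4 × 1200 = 4800 mm.
Total developed length = 25522 + 4800 = 30322 mm.
= 30.32 m.

30.32 m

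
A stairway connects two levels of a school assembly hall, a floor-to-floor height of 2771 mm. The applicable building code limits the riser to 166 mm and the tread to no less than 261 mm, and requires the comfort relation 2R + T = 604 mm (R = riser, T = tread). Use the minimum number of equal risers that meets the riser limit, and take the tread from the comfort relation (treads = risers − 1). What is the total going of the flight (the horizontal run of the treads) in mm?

2771 / 166 = 16.69, so 17 risers are needed.
Each riser is 2771/17 = 163 mm (≤ 166 mm).
T = 604 − 2·163 = 278 mm, which satisfies the 261 mm minimum.
17 risers give 16 treads; going = 16 × 278 = 4448 mm.

4448 mm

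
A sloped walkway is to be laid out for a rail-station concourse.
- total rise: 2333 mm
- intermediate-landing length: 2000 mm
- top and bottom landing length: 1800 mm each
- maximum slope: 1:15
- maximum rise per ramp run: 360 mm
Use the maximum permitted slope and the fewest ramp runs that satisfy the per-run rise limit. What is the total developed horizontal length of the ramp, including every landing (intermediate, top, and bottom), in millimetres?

At most 360 each: 2333/360 = 6.48, giving 7 ramp runs. That means 6 intermediate landings.
Horizontal run for 2333 mm of rise at 1:15 is 2333 × 15 = 34995 mm.
6 intermediate landings contribute 6 × 2000 = 12000 mm.
Top and bottom landings: 2 × 1800 = 3600 mm.
Total = 34995 + 12000 + 3600 = 50595 mm.

50595 mm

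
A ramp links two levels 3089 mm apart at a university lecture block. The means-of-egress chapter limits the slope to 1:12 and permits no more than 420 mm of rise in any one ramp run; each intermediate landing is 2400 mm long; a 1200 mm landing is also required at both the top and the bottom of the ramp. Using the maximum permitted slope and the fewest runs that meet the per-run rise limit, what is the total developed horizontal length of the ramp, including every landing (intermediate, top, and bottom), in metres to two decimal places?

⌈3089/420⌉ = 8 ramp runs. That means 7 intermediate landings.
Ramp run (horizontal) at 1:12: 3089 × 12 = 37068 mm.
7 intermediate landings contribute 7 × 2400 = 16800 mm.
Top and bottom landings: 2 × 1200 = 2400 mm.
Total = 37068 + 16800 + 2400 = 56268 mm.
= 56.27 m.

56.27 m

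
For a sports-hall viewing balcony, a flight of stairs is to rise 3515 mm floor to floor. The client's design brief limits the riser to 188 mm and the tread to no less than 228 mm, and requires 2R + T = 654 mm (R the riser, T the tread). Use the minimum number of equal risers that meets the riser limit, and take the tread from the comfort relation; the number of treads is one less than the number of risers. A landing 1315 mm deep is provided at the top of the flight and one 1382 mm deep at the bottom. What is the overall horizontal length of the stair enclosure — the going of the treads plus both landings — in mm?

3515 / 188 = 18.70, so 19 risers are needed.
Each riser is 3515/19 = 185 mm (≤ 188 mm).
T = 654 − 2·185 = 284 mm, which satisfies the 228 mm minimum.
Treads = 19 − 1 = 18; going = 18 × 284 = 5112 mm.
Enclosure = 5112 + 1315 + 1382 = 7809 mm.

7809 mm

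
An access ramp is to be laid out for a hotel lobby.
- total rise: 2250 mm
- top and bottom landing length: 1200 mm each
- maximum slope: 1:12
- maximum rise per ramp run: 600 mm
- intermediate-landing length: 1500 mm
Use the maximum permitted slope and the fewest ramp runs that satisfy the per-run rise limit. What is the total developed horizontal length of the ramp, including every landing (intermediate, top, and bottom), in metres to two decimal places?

33.90 m

2250 / 600 = 3.750 → round up to 4 ramp runs. That means 3 intermediate landings.
Ramp run (horizontal) at 1:12: 2250 × 12 = 27000 mm.
3 intermediate landings contribute 3 × 1500 = 4500 mm.
Top and bottom landings: 2 × 1200 = 2400 mm.
Total = 27000 + 4500 + 2400 = 33900 mm.
= 33.90 m.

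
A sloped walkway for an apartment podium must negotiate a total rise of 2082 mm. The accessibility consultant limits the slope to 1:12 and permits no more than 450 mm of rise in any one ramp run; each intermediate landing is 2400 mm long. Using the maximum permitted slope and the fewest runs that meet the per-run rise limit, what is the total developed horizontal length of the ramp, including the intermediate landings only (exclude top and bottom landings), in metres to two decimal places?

2082 / 450 = 4.63, so 5 ramp runs are needed. That means 4 intermediate landings.
Horizontal run for 2082 mm of rise at 1:12 is 2082 × 12 = 24984 mm.
4 intermediate landings contribute 4 × 2400 = 9600 mm.
Developed length = 24984 + 9600 = 34584 mm.
= 34.58 m.

34.58 m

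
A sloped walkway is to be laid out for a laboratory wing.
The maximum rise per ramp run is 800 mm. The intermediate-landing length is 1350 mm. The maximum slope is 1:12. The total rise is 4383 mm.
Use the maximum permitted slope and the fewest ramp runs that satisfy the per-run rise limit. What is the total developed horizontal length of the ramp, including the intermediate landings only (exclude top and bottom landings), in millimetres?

⌈4383/800⌉ = 6 ramp runs. That means 5 intermediate landings.
Ramp run (horizontal) at 1:12: 4383 × 12 = 52596 mm.
5 intermediate landings contribute 5 × 1350 = 6750 mm.
Developed length = 52596 + 6750 = 59346 mm.

59346 mm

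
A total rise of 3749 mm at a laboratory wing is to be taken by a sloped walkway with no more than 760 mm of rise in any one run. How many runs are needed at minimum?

5 runs

3749 / 760 = 4.933 → round up to 5 ramp runs.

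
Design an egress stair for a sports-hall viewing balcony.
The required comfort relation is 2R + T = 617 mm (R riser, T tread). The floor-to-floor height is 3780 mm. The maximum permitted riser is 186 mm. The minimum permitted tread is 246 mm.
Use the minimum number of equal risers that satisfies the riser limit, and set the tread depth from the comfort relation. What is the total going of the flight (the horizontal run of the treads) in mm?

5140 mm

3780 / 186 = 20.323 → round up to 21 risers.
R = 3780 ÷ 21 = 180 mm.
Tread T = 617 − 2 × 180 = 257 mm (≥ 246 mm).
21 risers give 20 treads; going = 20 × 257 = 5140 mm.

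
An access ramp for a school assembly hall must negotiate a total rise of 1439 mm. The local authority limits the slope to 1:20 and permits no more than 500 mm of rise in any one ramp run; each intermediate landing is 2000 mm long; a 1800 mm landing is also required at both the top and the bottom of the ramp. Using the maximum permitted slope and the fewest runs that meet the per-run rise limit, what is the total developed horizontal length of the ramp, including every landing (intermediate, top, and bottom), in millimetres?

⌈1439/500⌉ = 3 ramp runs. That means 2 intermediate landings.
Horizontal run for 1439 mm of rise at 1:20 is 1439 × 20 = 28780 mm.
2 intermediate landings contribute 2 × 2000 = 4000 mm.
Top and bottom landings: 2 × 1800 = 3600 mm.
Total = 28780 + 4000 + 3600 = 36380 mm.

36380 mm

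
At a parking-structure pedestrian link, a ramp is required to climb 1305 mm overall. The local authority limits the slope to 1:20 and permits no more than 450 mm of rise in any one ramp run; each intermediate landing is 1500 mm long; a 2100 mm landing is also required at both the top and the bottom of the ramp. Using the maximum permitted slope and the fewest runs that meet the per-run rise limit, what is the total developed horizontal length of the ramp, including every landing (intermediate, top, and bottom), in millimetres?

33300 mm

⌈1305/450⌉ = 3 ramp runs. That means 2 intermediate landings.
Horizontal run for 1305 mm of rise at 1:20 is 1305 × 20 = 26100 mm.
Intermediate landings: 2 × 1500 = 3000 mm.
Top and bottom landings: 2 × 2100 = 4200 mm.
Total = 26100 + 3000 + 4200 = 33300 mm.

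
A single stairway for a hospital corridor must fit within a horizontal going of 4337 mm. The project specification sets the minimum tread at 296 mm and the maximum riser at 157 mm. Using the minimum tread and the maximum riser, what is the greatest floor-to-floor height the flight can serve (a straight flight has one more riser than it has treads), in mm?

2355 mm

4337 / 296 = 14.65, so 14 treads fit.
Risers = treads + 1 = 15.
Maximum height = 15 × 157 = 2355 mm.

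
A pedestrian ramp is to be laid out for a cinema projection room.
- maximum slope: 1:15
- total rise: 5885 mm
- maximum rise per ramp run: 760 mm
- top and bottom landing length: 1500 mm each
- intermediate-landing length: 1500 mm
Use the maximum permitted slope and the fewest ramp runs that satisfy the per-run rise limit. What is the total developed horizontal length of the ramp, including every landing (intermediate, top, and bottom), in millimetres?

101775 mm

5885 / 760 = 7.743 → round up to 8 ramp runs. That means 7 intermediate landings.
Ramp run (horizontal) at 1:15: 5885 × 15 = 88275 mm.
Intermediate landings: 7 × 1500 = 10500 mm.
Top and bottom landings: 2 × 1500 = 3000 mm.
Total = 88275 + 10500 + 3000 = 101775 mm.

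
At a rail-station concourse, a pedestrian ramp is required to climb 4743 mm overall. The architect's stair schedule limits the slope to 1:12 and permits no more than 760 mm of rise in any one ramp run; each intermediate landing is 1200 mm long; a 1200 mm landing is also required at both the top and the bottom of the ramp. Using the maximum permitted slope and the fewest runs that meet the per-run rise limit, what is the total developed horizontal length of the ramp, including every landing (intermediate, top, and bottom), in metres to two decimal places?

66.52 m

⌈4743/760⌉ = 7 ramp runs. That means 6 intermediate landings.
Ramp run (horizontal) at 1:12: 4743 × 12 = 56916 mm.
6 intermediate landings contribute 6 × 1200 = 7200 mm.
Top and bottom landings: 2 × 1200 = 2400 mm.
Total = 56916 + 7200 + 2400 = 66516 mm.
= 66.52 m.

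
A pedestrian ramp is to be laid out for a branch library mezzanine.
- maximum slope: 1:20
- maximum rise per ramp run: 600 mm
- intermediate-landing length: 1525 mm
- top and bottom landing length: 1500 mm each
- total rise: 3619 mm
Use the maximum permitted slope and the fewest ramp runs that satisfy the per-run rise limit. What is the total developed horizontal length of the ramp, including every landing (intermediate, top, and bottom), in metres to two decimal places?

At most 600 each: 3619/600 = 6.03, giving 7 ramp runs. That means 6 intermediate landings.
Horizontal run for 3619 mm of rise at 1:20 is 3619 × 20 = 72380 mm.
Intermediate landings: 6 × 1525 = 9150 mm.
Top and bottom landings: 2 × 1500 = 3000 mm.
Total = 72380 + 9150 + 3000 = 84530 mm.
= 84.53 m.

84.53 m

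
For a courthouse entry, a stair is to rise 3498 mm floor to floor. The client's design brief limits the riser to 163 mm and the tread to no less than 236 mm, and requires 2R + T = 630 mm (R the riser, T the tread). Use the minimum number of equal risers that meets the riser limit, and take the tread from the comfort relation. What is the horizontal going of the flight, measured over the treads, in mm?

⌈3498/163⌉ = 22 risers.
Each riser is 3498/22 = 159 mm (≤ 163 mm).
From 2R + T = 630: T = 630 − 318 = 312 mm.
22 risers give 21 treads; going = 21 × 312 = 6552 mm.

6552 mm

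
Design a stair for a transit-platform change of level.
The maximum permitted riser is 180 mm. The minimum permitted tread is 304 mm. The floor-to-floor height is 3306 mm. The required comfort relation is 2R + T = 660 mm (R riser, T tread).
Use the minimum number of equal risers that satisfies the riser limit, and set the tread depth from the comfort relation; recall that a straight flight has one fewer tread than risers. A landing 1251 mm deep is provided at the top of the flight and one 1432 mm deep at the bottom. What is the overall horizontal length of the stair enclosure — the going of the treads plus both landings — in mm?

8299 mm

3306 / 180 = 18.367 → round up to 19 risers.
R = 3306 ÷ 19 = 174 mm.
Tread T = 660 − 2 × 174 = 312 mm (≥ 304 mm).
Treads = 19 − 1 = 18; going = 18 × 312 = 5616 mm.
Enclosure = 5616 + 1251 + 1432 = 8299 mm.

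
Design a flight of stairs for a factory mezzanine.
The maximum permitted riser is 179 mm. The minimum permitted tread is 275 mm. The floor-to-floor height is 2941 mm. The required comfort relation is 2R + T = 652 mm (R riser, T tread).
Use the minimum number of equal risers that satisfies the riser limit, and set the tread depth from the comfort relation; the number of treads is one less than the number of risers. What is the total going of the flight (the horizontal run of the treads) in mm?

4896 mm

At most 179 each: 2941/179 = 16.43, giving 17 risers.
R = 2941 ÷ 17 = 173 mm.
From 2R + T = 652: T = 652 − 346 = 306 mm.
17 risers give 16 treads; going = 16 × 306 = 4896 mm.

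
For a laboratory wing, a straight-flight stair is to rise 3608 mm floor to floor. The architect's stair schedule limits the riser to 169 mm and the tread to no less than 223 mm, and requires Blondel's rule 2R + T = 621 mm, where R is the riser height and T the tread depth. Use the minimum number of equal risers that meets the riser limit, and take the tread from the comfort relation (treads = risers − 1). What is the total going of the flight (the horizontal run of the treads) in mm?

6153 mm

⌈3608/169⌉ = 22 risers.
Each riser is 3608/22 = 164 mm (≤ 169 mm).
T = 621 − 2·164 = 293 mm, which satisfies the 223 mm minimum.
Going = (22 − 1) × 293 = 6153 mm.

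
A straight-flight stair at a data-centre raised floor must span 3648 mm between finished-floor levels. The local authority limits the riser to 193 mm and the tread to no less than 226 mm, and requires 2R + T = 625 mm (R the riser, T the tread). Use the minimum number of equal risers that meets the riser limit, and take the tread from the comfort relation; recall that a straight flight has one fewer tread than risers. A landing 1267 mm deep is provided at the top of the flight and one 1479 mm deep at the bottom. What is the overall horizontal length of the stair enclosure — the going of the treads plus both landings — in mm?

7084 mm

⌈3648/193⌉ = 19 risers.
Each riser is 3648/19 = 192 mm (≤ 193 mm).
T = 625 − 2·192 = 241 mm, which satisfies the 226 mm minimum.
19 risers give 18 treads; going = 18 × 241 = 4338 mm.
Add landings: 4338 + 1267 + 1479 = 7084 mm.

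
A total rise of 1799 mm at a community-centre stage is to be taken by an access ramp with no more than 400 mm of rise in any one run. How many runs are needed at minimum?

1799 / 400 = 4.50, so 5 ramp runs are needed.

5 runs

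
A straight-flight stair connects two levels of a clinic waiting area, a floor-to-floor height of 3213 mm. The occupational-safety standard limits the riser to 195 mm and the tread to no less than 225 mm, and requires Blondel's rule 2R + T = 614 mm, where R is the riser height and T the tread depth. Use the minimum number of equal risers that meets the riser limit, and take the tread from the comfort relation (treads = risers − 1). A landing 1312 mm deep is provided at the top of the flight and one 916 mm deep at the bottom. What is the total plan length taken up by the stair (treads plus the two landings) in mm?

At most 195 each: 3213/195 = 16.48, giving 17 risers.
R = 3213 ÷ 17 = 189 mm.
T = 614 − 2·189 = 236 mm, which satisfies the 225 mm minimum.
Going = (17 − 1) × 236 = 3776 mm.
Add landings: 3776 + 1312 + 916 = 6004 mm.

6004 mm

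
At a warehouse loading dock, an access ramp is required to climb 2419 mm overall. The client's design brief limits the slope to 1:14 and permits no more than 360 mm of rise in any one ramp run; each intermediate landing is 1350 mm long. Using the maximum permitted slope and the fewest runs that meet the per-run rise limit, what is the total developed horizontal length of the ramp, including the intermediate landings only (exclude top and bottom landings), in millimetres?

41966 mm

2419 / 360 = 6.72, so 7 ramp runs are needed. That means 6 intermediate landings.
Ramp run (horizontal) at 1:14: 2419 × 14 = 33866 mm.
Intermediate landings: 6 × 1350 = 8100 mm.
Developed length = 33866 + 8100 = 41966 mm.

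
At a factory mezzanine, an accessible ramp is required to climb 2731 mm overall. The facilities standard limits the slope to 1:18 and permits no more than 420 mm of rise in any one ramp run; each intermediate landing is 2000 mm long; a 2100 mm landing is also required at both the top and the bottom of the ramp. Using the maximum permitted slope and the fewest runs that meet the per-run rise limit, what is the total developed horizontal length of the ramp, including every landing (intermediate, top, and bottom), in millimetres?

2731 / 420 = 6.50, so 7 ramp runs are needed. That means 6 intermediate landings.
Ramp run (horizontal) at 1:18: 2731 × 18 = 49158 mm.
6 intermediate landings contribute 6 × 2000 = 12000 mm.
Top and bottom landings: 2 × 2100 = 4200 mm.
Total = 49158 + 12000 + 4200 = 65358 mm.

65358 mm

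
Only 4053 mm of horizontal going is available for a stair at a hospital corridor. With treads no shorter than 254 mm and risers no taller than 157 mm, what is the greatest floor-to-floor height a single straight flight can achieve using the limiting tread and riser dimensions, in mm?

4053 / 254 = 15.96, so 15 treads fit.
Risers = treads + 1 = 16.
Maximum height = 16 × 157 = 2512 mm.

2512 mm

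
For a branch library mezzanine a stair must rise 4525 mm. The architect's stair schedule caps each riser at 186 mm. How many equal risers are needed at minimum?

4525 / 186 = 24.33, so 25 risers are needed.

25 risers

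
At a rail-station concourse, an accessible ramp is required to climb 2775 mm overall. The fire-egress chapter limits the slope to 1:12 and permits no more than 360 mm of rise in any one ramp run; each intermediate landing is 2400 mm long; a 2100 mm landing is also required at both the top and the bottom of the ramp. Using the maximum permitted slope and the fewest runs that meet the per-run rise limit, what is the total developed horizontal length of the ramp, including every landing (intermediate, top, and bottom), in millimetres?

54300 mm

2775 / 360 = 7.708 → round up to 8 ramp runs. That means 7 intermediate landings.
Horizontal run for 2775 mm of rise at 1:12 is 2775 × 12 = 33300 mm.
7 intermediate landings contribute 7 × 2400 = 16800 mm.
Top and bottom landings: 2 × 2100 = 4200 mm.
Total = 33300 + 16800 + 4200 = 54300 mm.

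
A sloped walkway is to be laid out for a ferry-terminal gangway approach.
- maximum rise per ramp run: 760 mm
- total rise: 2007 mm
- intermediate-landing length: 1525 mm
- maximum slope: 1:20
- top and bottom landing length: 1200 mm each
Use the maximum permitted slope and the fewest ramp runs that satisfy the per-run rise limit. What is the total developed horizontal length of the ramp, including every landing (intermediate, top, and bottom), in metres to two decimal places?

45.59 m

2007 / 760 = 2.64, so 3 ramp runs are needed. That means 2 intermediate landings.
Horizontal run for 2007 mm of rise at 1:20 is 2007 × 20 = 40140 mm.
Intermediate landings: 2 × 1525 = 3050 mm.
Top and bottom landings: 2 × 1200 = 2400 mm.
Total = 40140 + 3050 + 2400 = 45590 mm.
= 45.59 m.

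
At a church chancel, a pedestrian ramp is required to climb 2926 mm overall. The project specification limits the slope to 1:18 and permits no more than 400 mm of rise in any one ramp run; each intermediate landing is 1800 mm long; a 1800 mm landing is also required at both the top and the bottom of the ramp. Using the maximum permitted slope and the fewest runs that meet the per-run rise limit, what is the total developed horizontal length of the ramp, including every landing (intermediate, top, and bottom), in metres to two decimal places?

68.87 m

⌈2926/400⌉ = 8 ramp runs. That means 7 intermediate landings.
Horizontal run for 2926 mm of rise at 1:18 is 2926 × 18 = 52668 mm.
Intermediate landings: 7 × 1800 = 12600 mm.
Top and bottom landings: 2 × 1800 = 3600 mm.
Total = 52668 + 12600 + 3600 = 68868 mm.
= 68.87 m.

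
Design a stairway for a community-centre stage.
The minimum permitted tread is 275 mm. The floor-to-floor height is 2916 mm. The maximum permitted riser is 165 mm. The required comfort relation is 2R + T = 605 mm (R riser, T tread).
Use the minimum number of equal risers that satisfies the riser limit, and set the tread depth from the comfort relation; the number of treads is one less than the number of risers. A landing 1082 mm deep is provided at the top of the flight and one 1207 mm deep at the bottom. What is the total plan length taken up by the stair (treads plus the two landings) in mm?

At most 165 each: 2916/165 = 17.67, giving 18 risers.
R = 2916 ÷ 18 = 162 mm.
Tread T = 605 − 2 × 162 = 281 mm (≥ 275 mm).
Going = (18 − 1) × 281 = 4777 mm.
Enclosure = 4777 + 1082 + 1207 = 7066 mm.

7066 mm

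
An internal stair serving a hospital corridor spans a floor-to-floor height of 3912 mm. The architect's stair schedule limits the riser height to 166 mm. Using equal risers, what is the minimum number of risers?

3912 / 166 = 23.57, so 24 risers are needed.

24 risers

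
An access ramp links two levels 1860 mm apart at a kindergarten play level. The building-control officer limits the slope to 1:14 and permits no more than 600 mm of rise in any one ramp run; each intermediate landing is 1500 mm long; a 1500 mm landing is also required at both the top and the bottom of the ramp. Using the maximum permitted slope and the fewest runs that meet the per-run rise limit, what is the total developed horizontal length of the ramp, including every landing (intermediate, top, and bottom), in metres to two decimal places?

33.54 m

At most 600 each: 1860/600 = 3.10, giving 4 ramp runs. That means 3 intermediate landings.
Ramp run (horizontal) at 1:14: 1860 × 14 = 26040 mm.
Intermediate landings: 3 × 1500 = 4500 mm.
Top and bottom landings: 2 × 1500 = 3000 mm.
Total = 26040 + 4500 + 3000 = 33540 mm.
= 33.54 m.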